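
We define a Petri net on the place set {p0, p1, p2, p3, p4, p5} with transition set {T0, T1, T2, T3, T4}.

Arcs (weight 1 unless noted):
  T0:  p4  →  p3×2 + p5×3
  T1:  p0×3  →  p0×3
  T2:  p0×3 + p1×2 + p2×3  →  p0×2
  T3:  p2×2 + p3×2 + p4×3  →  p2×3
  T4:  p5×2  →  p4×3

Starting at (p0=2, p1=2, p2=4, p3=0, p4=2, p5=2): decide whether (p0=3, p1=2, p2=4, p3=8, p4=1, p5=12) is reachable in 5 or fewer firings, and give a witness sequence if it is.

NO — not reachable within 5 firings

depth 0: 1 marking
depth 1: 3 markings reached so far
depth 2: 5 markings reached so far
depth 3: 8 markings reached so far
depth 4: 12 markings reached so far
depth 5: 16 markings reached so far
target is not among the 16 markings reachable within 5 steps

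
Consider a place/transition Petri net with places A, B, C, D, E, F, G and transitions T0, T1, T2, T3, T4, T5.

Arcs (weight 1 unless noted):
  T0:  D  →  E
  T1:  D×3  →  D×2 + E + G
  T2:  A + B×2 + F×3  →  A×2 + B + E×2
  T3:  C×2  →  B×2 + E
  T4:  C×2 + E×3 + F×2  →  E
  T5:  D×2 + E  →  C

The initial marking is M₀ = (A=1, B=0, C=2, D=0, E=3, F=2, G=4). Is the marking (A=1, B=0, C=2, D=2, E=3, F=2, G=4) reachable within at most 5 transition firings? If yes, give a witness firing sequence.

depth 0: 1 marking
depth 1: 3 markings reached so far
depth 2: 3 markings reached so far
(frontier empty at depth 2; search complete)
target is not among the 3 markings reachable within 5 steps

NO — not reachable within 5 firings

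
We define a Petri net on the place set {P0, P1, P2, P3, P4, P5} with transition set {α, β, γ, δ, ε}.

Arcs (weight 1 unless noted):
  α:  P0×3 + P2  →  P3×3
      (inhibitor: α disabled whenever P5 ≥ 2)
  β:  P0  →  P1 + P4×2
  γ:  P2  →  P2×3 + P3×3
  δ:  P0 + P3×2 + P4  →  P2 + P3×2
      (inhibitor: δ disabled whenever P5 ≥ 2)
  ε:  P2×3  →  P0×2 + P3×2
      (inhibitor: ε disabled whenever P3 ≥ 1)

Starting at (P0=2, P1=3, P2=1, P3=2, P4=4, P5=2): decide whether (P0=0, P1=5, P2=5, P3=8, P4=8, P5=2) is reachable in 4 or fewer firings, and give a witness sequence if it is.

step 1: fire β:  (P0=2, P1=3, P2=1, P3=2, P4=4, P5=2) → (P0=1, P1=4, P2=1, P3=2, P4=6, P5=2)
step 2: fire β:  (P0=1, P1=4, P2=1, P3=2, P4=6, P5=2) → (P0=0, P1=5, P2=1, P3=2, P4=8, P5=2)
step 3: fire γ:  (P0=0, P1=5, P2=1, P3=2, P4=8, P5=2) → (P0=0, P1=5, P2=3, P3=5, P4=8, P5=2)
step 4: fire γ:  (P0=0, P1=5, P2=3, P3=5, P4=8, P5=2) → (P0=0, P1=5, P2=5, P3=8, P4=8, P5=2)

YES — reachable via ⟨β, β, γ, γ⟩ (4 firings)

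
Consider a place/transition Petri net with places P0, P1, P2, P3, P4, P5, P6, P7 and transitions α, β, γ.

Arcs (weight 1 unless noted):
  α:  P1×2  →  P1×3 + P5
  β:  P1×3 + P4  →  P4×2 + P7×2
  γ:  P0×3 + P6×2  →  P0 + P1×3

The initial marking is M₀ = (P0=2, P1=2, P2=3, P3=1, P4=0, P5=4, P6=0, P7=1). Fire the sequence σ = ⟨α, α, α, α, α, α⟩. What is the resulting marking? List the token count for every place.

(P0=2, P1=8, P2=3, P3=1, P4=0, P5=10, P6=0, P7=1)

step 1: fire α:  (P0=2, P1=2, P2=3, P3=1, P4=0, P5=4, P6=0, P7=1) → (P0=2, P1=3, P2=3, P3=1, P4=0, P5=5, P6=0, P7=1)
step 2: fire α:  (P0=2, P1=3, P2=3, P3=1, P4=0, P5=5, P6=0, P7=1) → (P0=2, P1=4, P2=3, P3=1, P4=0, P5=6, P6=0, P7=1)
step 3: fire α:  (P0=2, P1=4, P2=3, P3=1, P4=0, P5=6, P6=0, P7=1) → (P0=2, P1=5, P2=3, P3=1, P4=0, P5=7, P6=0, P7=1)
step 4: fire α:  (P0=2, P1=5, P2=3, P3=1, P4=0, P5=7, P6=0, P7=1) → (P0=2, P1=6, P2=3, P3=1, P4=0, P5=8, P6=0, P7=1)
step 5: fire α:  (P0=2, P1=6, P2=3, P3=1, P4=0, P5=8, P6=0, P7=1) → (P0=2, P1=7, P2=3, P3=1, P4=0, P5=9, P6=0, P7=1)
step 6: fire α:  (P0=2, P1=7, P2=3, P3=1, P4=0, P5=9, P6=0, P7=1) → (P0=2, P1=8, P2=3, P3=1, P4=0, P5=10, P6=0, P7=1)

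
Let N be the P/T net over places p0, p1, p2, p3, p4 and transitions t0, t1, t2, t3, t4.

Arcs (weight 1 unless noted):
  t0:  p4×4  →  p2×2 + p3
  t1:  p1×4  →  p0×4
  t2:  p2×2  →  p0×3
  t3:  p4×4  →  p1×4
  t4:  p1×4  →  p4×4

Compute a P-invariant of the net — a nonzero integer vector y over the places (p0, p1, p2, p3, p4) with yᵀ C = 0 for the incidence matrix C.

Incidence matrix C (rows=places, cols=transitions):
       t0   t1   t2   t3   t4
   p0   0    4    3    0    0
   p1   0   -4    0    4   -4
   p2   2    0   -2    0    0
   p3   1    0    0    0    0
   p4  -4    0    0   -4    4

Candidate y = [2, 2, 3, 2, 2]; check y·C column-wise:
  col t0: 2·0 + 2·0 + 3·2 + 2·1 + 2·-4 = 0
  col t1: 2·4 + 2·-4 + 3·0 + 2·0 + 2·0 = 0
  col t2: 2·3 + 2·0 + 3·-2 + 2·0 + 2·0 = 0
  col t3: 2·0 + 2·4 + 3·0 + 2·0 + 2·-4 = 0
  col t4: 2·0 + 2·-4 + 3·0 + 2·0 + 2·4 = 0

y = (p0:2, p1:2, p2:3, p3:2, p4:2)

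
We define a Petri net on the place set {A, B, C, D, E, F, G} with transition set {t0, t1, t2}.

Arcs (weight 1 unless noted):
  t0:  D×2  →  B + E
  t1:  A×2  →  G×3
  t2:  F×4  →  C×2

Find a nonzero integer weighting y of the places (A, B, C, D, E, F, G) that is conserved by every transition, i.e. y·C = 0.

y = (A:0, B:2, C:0, D:1, E:0, F:0, G:0)

Incidence matrix C (rows=places, cols=transitions):
       t0   t1   t2
    A   0   -2    0
    B   1    0    0
    C   0    0    2
    D  -2    0    0
    E   1    0    0
    F   0    0   -4
    G   0    3    0

Candidate y = [0, 2, 0, 1, 0, 0, 0]; check y·C column-wise:
  col t0: 2·1 + 1·-2 + 0·1 = 0
  col t1: 0·-2 + 2·0 + 1·0 + 0·3 = 0
  col t2: 2·0 + 0·2 + 1·0 + 0·-4 = 0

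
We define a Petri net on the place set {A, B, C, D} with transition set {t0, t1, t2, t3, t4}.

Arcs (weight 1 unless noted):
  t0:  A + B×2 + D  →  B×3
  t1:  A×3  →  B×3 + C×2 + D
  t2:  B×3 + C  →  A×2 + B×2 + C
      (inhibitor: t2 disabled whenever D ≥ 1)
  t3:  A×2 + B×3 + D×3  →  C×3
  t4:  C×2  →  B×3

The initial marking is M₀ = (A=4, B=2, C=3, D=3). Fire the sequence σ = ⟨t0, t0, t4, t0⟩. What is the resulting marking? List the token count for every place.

(A=1, B=8, C=1, D=0)

step 1: fire t0:  (A=4, B=2, C=3, D=3) → (A=3, B=3, C=3, D=2)
step 2: fire t0:  (A=3, B=3, C=3, D=2) → (A=2, B=4, C=3, D=1)
step 3: fire t4:  (A=2, B=4, C=3, D=1) → (A=2, B=7, C=1, D=1)
step 4: fire t0:  (A=2, B=7, C=1, D=1) → (A=1, B=8, C=1, D=0)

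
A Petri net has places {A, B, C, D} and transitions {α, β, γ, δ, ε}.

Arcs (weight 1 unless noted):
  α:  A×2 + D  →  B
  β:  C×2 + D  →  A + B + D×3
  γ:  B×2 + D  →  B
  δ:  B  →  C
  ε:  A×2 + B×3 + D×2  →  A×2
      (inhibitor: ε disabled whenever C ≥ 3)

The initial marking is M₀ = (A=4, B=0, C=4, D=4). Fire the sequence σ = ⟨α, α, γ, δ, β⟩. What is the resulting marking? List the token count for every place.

(A=1, B=1, C=3, D=3)

step 1: fire α:  (A=4, B=0, C=4, D=4) → (A=2, B=1, C=4, D=3)
step 2: fire α:  (A=2, B=1, C=4, D=3) → (A=0, B=2, C=4, D=2)
step 3: fire γ:  (A=0, B=2, C=4, D=2) → (A=0, B=1, C=4, D=1)
step 4: fire δ:  (A=0, B=1, C=4, D=1) → (A=0, B=0, C=5, D=1)
step 5: fire β:  (A=0, B=0, C=5, D=1) → (A=1, B=1, C=3, D=3)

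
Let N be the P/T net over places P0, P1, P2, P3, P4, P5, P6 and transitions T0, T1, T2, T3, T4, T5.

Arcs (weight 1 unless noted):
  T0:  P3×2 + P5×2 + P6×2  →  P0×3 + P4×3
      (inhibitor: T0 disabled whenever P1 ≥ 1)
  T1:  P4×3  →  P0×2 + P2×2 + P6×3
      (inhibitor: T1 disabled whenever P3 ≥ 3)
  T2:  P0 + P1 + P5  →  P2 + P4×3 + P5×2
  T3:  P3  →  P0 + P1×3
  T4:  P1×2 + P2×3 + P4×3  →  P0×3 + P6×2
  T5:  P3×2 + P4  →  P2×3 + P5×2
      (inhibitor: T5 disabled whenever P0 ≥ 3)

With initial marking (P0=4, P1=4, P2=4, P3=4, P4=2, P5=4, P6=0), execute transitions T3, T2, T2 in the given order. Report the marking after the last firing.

(P0=3, P1=5, P2=6, P3=3, P4=8, P5=6, P6=0)

step 1: fire T3:  (P0=4, P1=4, P2=4, P3=4, P4=2, P5=4, P6=0) → (P0=5, P1=7, P2=4, P3=3, P4=2, P5=4, P6=0)
step 2: fire T2:  (P0=5, P1=7, P2=4, P3=3, P4=2, P5=4, P6=0) → (P0=4, P1=6, P2=5, P3=3, P4=5, P5=5, P6=0)
step 3: fire T2:  (P0=4, P1=6, P2=5, P3=3, P4=5, P5=5, P6=0) → (P0=3, P1=5, P2=6, P3=3, P4=8, P5=6, P6=0)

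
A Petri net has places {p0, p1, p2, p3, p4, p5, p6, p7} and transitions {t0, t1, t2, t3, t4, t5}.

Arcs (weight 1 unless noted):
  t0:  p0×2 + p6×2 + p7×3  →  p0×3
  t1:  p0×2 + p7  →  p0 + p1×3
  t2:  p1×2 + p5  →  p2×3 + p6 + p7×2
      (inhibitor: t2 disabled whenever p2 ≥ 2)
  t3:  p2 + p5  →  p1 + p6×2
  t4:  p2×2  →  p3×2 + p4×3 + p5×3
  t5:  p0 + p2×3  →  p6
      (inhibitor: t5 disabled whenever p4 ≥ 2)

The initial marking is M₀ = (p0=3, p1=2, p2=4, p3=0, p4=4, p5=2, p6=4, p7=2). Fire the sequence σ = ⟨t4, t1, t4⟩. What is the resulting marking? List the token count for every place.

(p0=2, p1=5, p2=0, p3=4, p4=10, p5=8, p6=4, p7=1)

step 1: fire t4:  (p0=3, p1=2, p2=4, p3=0, p4=4, p5=2, p6=4, p7=2) → (p0=3, p1=2, p2=2, p3=2, p4=7, p5=5, p6=4, p7=2)
step 2: fire t1:  (p0=3, p1=2, p2=2, p3=2, p4=7, p5=5, p6=4, p7=2) → (p0=2, p1=5, p2=2, p3=2, p4=7, p5=5, p6=4, p7=1)
step 3: fire t4:  (p0=2, p1=5, p2=2, p3=2, p4=7, p5=5, p6=4, p7=1) → (p0=2, p1=5, p2=0, p3=4, p4=10, p5=8, p6=4, p7=1)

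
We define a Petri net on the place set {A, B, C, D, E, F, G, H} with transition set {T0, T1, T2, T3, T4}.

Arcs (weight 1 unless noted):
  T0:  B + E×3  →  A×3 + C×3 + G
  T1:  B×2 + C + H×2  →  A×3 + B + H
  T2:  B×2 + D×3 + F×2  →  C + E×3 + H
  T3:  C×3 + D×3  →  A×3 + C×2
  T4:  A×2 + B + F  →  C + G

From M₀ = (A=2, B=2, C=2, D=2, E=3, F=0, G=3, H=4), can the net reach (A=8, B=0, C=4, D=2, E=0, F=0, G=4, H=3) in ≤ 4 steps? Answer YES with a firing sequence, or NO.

YES — reachable via ⟨T1, T0⟩ (2 firings)

step 1: fire T1:  (A=2, B=2, C=2, D=2, E=3, F=0, G=3, H=4) → (A=5, B=1, C=1, D=2, E=3, F=0, G=3, H=3)
step 2: fire T0:  (A=5, B=1, C=1, D=2, E=3, F=0, G=3, H=3) → (A=8, B=0, C=4, D=2, E=0, F=0, G=4, H=3)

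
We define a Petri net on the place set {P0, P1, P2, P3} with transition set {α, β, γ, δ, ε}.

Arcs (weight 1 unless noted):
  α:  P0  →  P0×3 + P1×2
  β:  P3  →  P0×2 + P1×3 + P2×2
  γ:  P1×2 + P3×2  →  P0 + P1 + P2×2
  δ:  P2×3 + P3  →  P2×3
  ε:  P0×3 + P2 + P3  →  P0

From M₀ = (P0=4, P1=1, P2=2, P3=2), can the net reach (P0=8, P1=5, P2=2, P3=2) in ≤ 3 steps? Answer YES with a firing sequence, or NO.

step 1: fire α:  (P0=4, P1=1, P2=2, P3=2) → (P0=6, P1=3, P2=2, P3=2)
step 2: fire α:  (P0=6, P1=3, P2=2, P3=2) → (P0=8, P1=5, P2=2, P3=2)

YES — reachable via ⟨α, α⟩ (2 firings)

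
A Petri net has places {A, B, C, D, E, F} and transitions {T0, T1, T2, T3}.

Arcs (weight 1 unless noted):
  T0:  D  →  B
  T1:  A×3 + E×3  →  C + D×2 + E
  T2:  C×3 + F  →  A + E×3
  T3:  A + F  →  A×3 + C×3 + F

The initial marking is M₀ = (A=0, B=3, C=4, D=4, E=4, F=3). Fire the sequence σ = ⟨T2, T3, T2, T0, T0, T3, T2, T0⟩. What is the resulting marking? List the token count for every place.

step 1: fire T2:  (A=0, B=3, C=4, D=4, E=4, F=3) → (A=1, B=3, C=1, D=4, E=7, F=2)
step 2: fire T3:  (A=1, B=3, C=1, D=4, E=7, F=2) → (A=3, B=3, C=4, D=4, E=7, F=2)
step 3: fire T2:  (A=3, B=3, C=4, D=4, E=7, F=2) → (A=4, B=3, C=1, D=4, E=10, F=1)
step 4: fire T0:  (A=4, B=3, C=1, D=4, E=10, F=1) → (A=4, B=4, C=1, D=3, E=10, F=1)
step 5: fire T0:  (A=4, B=4, C=1, D=3, E=10, F=1) → (A=4, B=5, C=1, D=2, E=10, F=1)
step 6: fire T3:  (A=4, B=5, C=1, D=2, E=10, F=1) → (A=6, B=5, C=4, D=2, E=10, F=1)
step 7: fire T2:  (A=6, B=5, C=4, D=2, E=10, F=1) → (A=7, B=5, C=1, D=2, E=13, F=0)
step 8: fire T0:  (A=7, B=5, C=1, D=2, E=13, F=0) → (A=7, B=6, C=1, D=1, E=13, F=0)

(A=7, B=6, C=1, D=1, E=13, F=0)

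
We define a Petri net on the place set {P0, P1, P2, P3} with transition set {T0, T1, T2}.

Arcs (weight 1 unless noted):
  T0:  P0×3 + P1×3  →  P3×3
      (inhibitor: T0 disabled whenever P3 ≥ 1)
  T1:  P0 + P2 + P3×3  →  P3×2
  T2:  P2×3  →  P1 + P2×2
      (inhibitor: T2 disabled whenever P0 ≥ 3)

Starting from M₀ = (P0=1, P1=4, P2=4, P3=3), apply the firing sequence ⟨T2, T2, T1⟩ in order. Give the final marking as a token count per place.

step 1: fire T2:  (P0=1, P1=4, P2=4, P3=3) → (P0=1, P1=5, P2=3, P3=3)
step 2: fire T2:  (P0=1, P1=5, P2=3, P3=3) → (P0=1, P1=6, P2=2, P3=3)
step 3: fire T1:  (P0=1, P1=6, P2=2, P3=3) → (P0=0, P1=6, P2=1, P3=2)

(P0=0, P1=6, P2=1, P3=2)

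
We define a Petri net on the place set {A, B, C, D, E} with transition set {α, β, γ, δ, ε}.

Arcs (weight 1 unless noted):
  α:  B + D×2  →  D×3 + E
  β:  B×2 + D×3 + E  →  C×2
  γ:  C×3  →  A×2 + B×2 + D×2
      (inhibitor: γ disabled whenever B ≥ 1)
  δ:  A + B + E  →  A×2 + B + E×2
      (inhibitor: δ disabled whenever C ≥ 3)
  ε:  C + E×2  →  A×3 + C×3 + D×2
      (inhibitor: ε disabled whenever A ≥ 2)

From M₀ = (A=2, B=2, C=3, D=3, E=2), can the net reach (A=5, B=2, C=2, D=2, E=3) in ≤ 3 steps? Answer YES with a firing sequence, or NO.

depth 0: 1 marking
depth 1: 3 markings reached so far
depth 2: 5 markings reached so far
depth 3: 8 markings reached so far
target is not among the 8 markings reachable within 3 steps

NO — not reachable within 3 firings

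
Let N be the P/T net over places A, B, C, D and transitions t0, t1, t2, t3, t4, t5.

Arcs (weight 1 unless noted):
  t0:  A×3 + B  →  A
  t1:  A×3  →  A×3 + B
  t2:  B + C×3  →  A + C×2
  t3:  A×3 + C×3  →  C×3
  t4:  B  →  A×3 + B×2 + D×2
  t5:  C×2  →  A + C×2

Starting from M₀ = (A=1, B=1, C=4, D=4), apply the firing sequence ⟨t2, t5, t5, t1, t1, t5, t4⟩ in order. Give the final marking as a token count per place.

step 1: fire t2:  (A=1, B=1, C=4, D=4) → (A=2, B=0, C=3, D=4)
step 2: fire t5:  (A=2, B=0, C=3, D=4) → (A=3, B=0, C=3, D=4)
step 3: fire t5:  (A=3, B=0, C=3, D=4) → (A=4, B=0, C=3, D=4)
step 4: fire t1:  (A=4, B=0, C=3, D=4) → (A=4, B=1, C=3, D=4)
step 5: fire t1:  (A=4, B=1, C=3, D=4) → (A=4, B=2, C=3, D=4)
step 6: fire t5:  (A=4, B=2, C=3, D=4) → (A=5, B=2, C=3, D=4)
step 7: fire t4:  (A=5, B=2, C=3, D=4) → (A=8, B=3, C=3, D=6)

(A=8, B=3, C=3, D=6)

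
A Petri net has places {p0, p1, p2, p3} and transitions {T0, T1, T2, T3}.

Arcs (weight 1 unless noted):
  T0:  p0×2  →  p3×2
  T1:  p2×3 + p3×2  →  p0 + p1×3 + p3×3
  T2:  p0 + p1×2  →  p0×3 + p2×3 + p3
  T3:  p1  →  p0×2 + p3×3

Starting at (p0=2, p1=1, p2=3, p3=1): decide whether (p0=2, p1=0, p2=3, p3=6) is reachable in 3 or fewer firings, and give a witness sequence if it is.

YES — reachable via ⟨T0, T3⟩ (2 firings)

step 1: fire T0:  (p0=2, p1=1, p2=3, p3=1) → (p0=0, p1=1, p2=3, p3=3)
step 2: fire T3:  (p0=0, p1=1, p2=3, p3=3) → (p0=2, p1=0, p2=3, p3=6)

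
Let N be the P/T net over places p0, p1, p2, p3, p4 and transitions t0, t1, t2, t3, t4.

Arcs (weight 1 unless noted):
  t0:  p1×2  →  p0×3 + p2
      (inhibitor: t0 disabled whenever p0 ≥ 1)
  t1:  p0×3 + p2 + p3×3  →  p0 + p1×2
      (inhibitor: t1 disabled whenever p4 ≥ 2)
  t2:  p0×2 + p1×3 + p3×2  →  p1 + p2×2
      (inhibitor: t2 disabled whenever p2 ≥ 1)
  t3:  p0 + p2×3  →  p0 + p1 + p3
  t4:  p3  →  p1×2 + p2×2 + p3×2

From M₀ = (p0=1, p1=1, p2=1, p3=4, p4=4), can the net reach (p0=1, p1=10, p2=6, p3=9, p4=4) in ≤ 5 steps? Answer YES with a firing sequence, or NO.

step 1: fire t4:  (p0=1, p1=1, p2=1, p3=4, p4=4) → (p0=1, p1=3, p2=3, p3=5, p4=4)
step 2: fire t3:  (p0=1, p1=3, p2=3, p3=5, p4=4) → (p0=1, p1=4, p2=0, p3=6, p4=4)
step 3: fire t4:  (p0=1, p1=4, p2=0, p3=6, p4=4) → (p0=1, p1=6, p2=2, p3=7, p4=4)
step 4: fire t4:  (p0=1, p1=6, p2=2, p3=7, p4=4) → (p0=1, p1=8, p2=4, p3=8, p4=4)
step 5: fire t4:  (p0=1, p1=8, p2=4, p3=8, p4=4) → (p0=1, p1=10, p2=6, p3=9, p4=4)

YES — reachable via ⟨t4, t3, t4, t4, t4⟩ (5 firings)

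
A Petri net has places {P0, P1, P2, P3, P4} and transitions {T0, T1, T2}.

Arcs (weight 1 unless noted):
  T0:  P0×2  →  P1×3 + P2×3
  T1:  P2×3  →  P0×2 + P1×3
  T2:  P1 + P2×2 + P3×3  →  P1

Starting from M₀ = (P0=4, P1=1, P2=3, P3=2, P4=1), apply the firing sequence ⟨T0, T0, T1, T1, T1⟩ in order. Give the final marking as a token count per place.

step 1: fire T0:  (P0=4, P1=1, P2=3, P3=2, P4=1) → (P0=2, P1=4, P2=6, P3=2, P4=1)
step 2: fire T0:  (P0=2, P1=4, P2=6, P3=2, P4=1) → (P0=0, P1=7, P2=9, P3=2, P4=1)
step 3: fire T1:  (P0=0, P1=7, P2=9, P3=2, P4=1) → (P0=2, P1=10, P2=6, P3=2, P4=1)
step 4: fire T1:  (P0=2, P1=10, P2=6, P3=2, P4=1) → (P0=4, P1=13, P2=3, P3=2, P4=1)
step 5: fire T1:  (P0=4, P1=13, P2=3, P3=2, P4=1) → (P0=6, P1=16, P2=0, P3=2, P4=1)

(P0=6, P1=16, P2=0, P3=2, P4=1)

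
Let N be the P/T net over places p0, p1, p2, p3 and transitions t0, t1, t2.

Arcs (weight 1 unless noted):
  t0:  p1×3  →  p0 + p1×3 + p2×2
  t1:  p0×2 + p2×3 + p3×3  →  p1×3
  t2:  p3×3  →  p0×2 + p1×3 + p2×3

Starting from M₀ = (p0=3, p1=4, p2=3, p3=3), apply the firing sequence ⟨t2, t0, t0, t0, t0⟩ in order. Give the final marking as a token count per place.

step 1: fire t2:  (p0=3, p1=4, p2=3, p3=3) → (p0=5, p1=7, p2=6, p3=0)
step 2: fire t0:  (p0=5, p1=7, p2=6, p3=0) → (p0=6, p1=7, p2=8, p3=0)
step 3: fire t0:  (p0=6, p1=7, p2=8, p3=0) → (p0=7, p1=7, p2=10, p3=0)
step 4: fire t0:  (p0=7, p1=7, p2=10, p3=0) → (p0=8, p1=7, p2=12, p3=0)
step 5: fire t0:  (p0=8, p1=7, p2=12, p3=0) → (p0=9, p1=7, p2=14, p3=0)

(p0=9, p1=7, p2=14, p3=0)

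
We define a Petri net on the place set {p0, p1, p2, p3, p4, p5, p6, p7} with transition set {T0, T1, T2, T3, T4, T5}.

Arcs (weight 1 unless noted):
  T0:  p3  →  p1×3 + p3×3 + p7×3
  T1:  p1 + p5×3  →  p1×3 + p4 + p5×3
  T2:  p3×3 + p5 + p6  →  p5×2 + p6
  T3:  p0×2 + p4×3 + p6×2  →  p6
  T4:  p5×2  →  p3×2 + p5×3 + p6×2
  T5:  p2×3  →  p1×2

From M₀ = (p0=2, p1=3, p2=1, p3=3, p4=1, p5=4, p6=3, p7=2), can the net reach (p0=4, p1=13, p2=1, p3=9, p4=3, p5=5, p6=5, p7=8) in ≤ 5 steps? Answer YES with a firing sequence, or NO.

depth 0: 1 marking
depth 1: 5 markings reached so far
depth 2: 14 markings reached so far
depth 3: 31 markings reached so far
depth 4: 63 markings reached so far
depth 5: 115 markings reached so far
target is not among the 115 markings reachable within 5 steps

NO — not reachable within 5 firings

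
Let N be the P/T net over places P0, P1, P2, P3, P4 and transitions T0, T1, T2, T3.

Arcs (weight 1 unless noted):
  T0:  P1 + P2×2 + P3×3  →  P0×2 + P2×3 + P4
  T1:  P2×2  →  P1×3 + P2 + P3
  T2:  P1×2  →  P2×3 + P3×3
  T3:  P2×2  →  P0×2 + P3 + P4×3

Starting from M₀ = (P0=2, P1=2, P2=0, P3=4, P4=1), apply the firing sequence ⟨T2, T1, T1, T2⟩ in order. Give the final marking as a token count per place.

step 1: fire T2:  (P0=2, P1=2, P2=0, P3=4, P4=1) → (P0=2, P1=0, P2=3, P3=7, P4=1)
step 2: fire T1:  (P0=2, P1=0, P2=3, P3=7, P4=1) → (P0=2, P1=3, P2=2, P3=8, P4=1)
step 3: fire T1:  (P0=2, P1=3, P2=2, P3=8, P4=1) → (P0=2, P1=6, P2=1, P3=9, P4=1)
step 4: fire T2:  (P0=2, P1=6, P2=1, P3=9, P4=1) → (P0=2, P1=4, P2=4, P3=12, P4=1)

(P0=2, P1=4, P2=4, P3=12, P4=1)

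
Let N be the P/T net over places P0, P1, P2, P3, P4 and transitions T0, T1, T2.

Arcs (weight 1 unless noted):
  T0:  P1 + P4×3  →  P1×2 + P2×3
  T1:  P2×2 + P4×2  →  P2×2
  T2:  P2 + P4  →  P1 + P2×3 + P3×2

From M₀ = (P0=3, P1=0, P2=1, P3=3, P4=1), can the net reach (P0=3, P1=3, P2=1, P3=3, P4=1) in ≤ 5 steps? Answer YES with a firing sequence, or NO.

NO — not reachable within 5 firings

depth 0: 1 marking
depth 1: 2 markings reached so far
depth 2: 2 markings reached so far
(frontier empty at depth 2; search complete)
target is not among the 2 markings reachable within 5 steps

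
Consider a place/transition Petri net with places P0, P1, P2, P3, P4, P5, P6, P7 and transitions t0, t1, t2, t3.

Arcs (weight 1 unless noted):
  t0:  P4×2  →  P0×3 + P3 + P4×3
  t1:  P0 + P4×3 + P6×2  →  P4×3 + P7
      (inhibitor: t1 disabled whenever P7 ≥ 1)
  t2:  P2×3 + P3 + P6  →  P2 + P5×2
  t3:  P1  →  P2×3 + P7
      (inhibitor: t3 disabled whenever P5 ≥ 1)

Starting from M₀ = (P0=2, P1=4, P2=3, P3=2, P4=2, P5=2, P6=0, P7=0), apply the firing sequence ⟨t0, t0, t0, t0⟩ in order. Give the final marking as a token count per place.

(P0=14, P1=4, P2=3, P3=6, P4=6, P5=2, P6=0, P7=0)

step 1: fire t0:  (P0=2, P1=4, P2=3, P3=2, P4=2, P5=2, P6=0, P7=0) → (P0=5, P1=4, P2=3, P3=3, P4=3, P5=2, P6=0, P7=0)
step 2: fire t0:  (P0=5, P1=4, P2=3, P3=3, P4=3, P5=2, P6=0, P7=0) → (P0=8, P1=4, P2=3, P3=4, P4=4, P5=2, P6=0, P7=0)
step 3: fire t0:  (P0=8, P1=4, P2=3, P3=4, P4=4, P5=2, P6=0, P7=0) → (P0=11, P1=4, P2=3, P3=5, P4=5, P5=2, P6=0, P7=0)
step 4: fire t0:  (P0=11, P1=4, P2=3, P3=5, P4=5, P5=2, P6=0, P7=0) → (P0=14, P1=4, P2=3, P3=6, P4=6, P5=2, P6=0, P7=0)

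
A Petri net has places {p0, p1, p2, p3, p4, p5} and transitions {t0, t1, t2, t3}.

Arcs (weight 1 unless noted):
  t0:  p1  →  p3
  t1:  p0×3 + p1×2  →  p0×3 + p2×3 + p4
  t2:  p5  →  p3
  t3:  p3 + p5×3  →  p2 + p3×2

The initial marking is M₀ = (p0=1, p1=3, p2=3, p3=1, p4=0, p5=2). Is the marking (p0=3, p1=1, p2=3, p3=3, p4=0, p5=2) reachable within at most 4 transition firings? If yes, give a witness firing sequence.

NO — not reachable within 4 firings

depth 0: 1 marking
depth 1: 3 markings reached so far
depth 2: 6 markings reached so far
depth 3: 9 markings reached so far
depth 4: 11 markings reached so far
target is not among the 11 markings reachable within 4 steps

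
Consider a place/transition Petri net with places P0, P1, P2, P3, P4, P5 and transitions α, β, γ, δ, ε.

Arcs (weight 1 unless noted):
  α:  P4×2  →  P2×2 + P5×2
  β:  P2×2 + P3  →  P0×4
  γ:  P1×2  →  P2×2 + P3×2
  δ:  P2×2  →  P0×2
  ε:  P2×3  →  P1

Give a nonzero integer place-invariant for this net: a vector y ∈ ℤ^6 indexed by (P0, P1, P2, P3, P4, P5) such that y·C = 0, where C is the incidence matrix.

y = (P0:1, P1:3, P2:1, P3:2, P4:1, P5:0)

Incidence matrix C (rows=places, cols=transitions):
        α    β    γ    δ    ε
   P0   0    4    0    2    0
   P1   0    0   -2    0    1
   P2   2   -2    2   -2   -3
   P3   0   -1    2    0    0
   P4  -2    0    0    0    0
   P5   2    0    0    0    0

Candidate y = [1, 3, 1, 2, 1, 0]; check y·C column-wise:
  col α: 1·0 + 3·0 + 1·2 + 2·0 + 1·-2 + 0·2 = 0
  col β: 1·4 + 3·0 + 1·-2 + 2·-1 + 1·0 = 0
  col γ: 1·0 + 3·-2 + 1·2 + 2·2 + 1·0 = 0
  col δ: 1·2 + 3·0 + 1·-2 + 2·0 + 1·0 = 0
  col ε: 1·0 + 3·1 + 1·-3 + 2·0 + 1·0 = 0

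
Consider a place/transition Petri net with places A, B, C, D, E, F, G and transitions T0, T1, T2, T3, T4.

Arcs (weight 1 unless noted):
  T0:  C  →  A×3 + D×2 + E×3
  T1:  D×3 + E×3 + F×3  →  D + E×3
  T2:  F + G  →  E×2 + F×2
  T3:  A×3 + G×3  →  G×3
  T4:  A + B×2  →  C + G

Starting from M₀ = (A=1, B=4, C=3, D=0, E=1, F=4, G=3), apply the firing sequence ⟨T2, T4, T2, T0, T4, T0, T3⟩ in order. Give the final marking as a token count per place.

step 1: fire T2:  (A=1, B=4, C=3, D=0, E=1, F=4, G=3) → (A=1, B=4, C=3, D=0, E=3, F=5, G=2)
step 2: fire T4:  (A=1, B=4, C=3, D=0, E=3, F=5, G=2) → (A=0, B=2, C=4, D=0, E=3, F=5, G=3)
step 3: fire T2:  (A=0, B=2, C=4, D=0, E=3, F=5, G=3) → (A=0, B=2, C=4, D=0, E=5, F=6, G=2)
step 4: fire T0:  (A=0, B=2, C=4, D=0, E=5, F=6, G=2) → (A=3, B=2, C=3, D=2, E=8, F=6, G=2)
step 5: fire T4:  (A=3, B=2, C=3, D=2, E=8, F=6, G=2) → (A=2, B=0, C=4, D=2, E=8, F=6, G=3)
step 6: fire T0:  (A=2, B=0, C=4, D=2, E=8, F=6, G=3) → (A=5, B=0, C=3, D=4, E=11, F=6, G=3)
step 7: fire T3:  (A=5, B=0, C=3, D=4, E=11, F=6, G=3) → (A=2, B=0, C=3, D=4, E=11, F=6, G=3)

(A=2, B=0, C=3, D=4, E=11, F=6, G=3)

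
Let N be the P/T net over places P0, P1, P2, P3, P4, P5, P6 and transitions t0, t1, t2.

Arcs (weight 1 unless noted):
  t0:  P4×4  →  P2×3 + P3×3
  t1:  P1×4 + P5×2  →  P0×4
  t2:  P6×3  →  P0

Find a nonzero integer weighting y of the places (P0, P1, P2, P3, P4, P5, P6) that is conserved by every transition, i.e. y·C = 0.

Incidence matrix C (rows=places, cols=transitions):
       t0   t1   t2
   P0   0    4    1
   P1   0   -4    0
   P2   3    0    0
   P3   3    0    0
   P4  -4    0    0
   P5   0   -2    0
   P6   0    0   -3

Candidate y = [0, 0, 1, -1, 0, 0, 0]; check y·C column-wise:
  col t0: 1·3 + -1·3 + 0·-4 = 0
  col t1: 0·4 + 0·-4 + 1·0 + -1·0 + 0·-2 = 0
  col t2: 0·1 + 1·0 + -1·0 + 0·-3 = 0

y = (P0:0, P1:0, P2:1, P3:-1, P4:0, P5:0, P6:0)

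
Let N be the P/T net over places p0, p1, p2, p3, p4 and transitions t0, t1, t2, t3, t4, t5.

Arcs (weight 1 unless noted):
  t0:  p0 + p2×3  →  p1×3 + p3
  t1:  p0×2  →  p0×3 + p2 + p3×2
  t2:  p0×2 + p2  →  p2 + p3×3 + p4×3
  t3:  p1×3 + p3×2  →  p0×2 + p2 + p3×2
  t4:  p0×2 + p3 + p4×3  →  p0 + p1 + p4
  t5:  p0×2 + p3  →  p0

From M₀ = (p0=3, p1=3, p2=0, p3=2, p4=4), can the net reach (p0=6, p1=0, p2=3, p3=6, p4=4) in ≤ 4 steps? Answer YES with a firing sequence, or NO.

depth 0: 1 marking
depth 1: 5 markings reached so far
depth 2: 15 markings reached so far
depth 3: 33 markings reached so far
depth 4: 62 markings reached so far
target is not among the 62 markings reachable within 4 steps

NO — not reachable within 4 firings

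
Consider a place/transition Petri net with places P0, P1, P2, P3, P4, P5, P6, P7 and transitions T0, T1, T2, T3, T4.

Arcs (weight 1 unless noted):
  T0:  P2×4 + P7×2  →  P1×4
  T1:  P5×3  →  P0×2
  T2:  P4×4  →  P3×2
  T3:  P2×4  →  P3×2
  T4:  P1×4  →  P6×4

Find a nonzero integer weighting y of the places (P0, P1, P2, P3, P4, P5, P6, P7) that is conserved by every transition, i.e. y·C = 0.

Incidence matrix C (rows=places, cols=transitions):
       T0   T1   T2   T3   T4
   P0   0    2    0    0    0
   P1   4    0    0    0   -4
   P2  -4    0    0   -4    0
   P3   0    0    2    2    0
   P4   0    0   -4    0    0
   P5   0   -3    0    0    0
   P6   0    0    0    0    4
   P7  -2    0    0    0    0

Candidate y = [3, 0, 0, 0, 0, 2, 0, 0]; check y·C column-wise:
  col T0: 3·0 + 0·4 + 0·-4 + 2·0 + 0·-2 = 0
  col T1: 3·2 + 2·-3 = 0
  col T2: 3·0 + 0·2 + 0·-4 + 2·0 = 0
  col T3: 3·0 + 0·-4 + 0·2 + 2·0 = 0
  col T4: 3·0 + 0·-4 + 2·0 + 0·4 = 0

y = (P0:3, P1:0, P2:0, P3:0, P4:0, P5:2, P6:0, P7:0)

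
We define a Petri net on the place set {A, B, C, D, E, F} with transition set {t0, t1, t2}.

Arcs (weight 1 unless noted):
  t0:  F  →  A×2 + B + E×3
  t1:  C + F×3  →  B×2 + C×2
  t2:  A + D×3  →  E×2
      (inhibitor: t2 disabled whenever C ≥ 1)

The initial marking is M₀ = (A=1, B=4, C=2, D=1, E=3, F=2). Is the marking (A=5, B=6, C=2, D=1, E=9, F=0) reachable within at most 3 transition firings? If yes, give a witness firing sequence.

step 1: fire t0:  (A=1, B=4, C=2, D=1, E=3, F=2) → (A=3, B=5, C=2, D=1, E=6, F=1)
step 2: fire t0:  (A=3, B=5, C=2, D=1, E=6, F=1) → (A=5, B=6, C=2, D=1, E=9, F=0)

YES — reachable via ⟨t0, t0⟩ (2 firings)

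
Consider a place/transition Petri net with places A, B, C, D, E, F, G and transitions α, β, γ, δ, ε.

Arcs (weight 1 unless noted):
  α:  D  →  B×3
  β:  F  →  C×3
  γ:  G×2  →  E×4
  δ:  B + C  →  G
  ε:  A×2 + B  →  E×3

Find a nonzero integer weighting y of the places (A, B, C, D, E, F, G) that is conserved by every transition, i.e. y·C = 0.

Incidence matrix C (rows=places, cols=transitions):
        α    β    γ    δ    ε
    A   0    0    0    0   -2
    B   3    0    0   -1   -1
    C   0    3    0   -1    0
    D  -1    0    0    0    0
    E   0    0    4    0    3
    F   0   -1    0    0    0
    G   0    0   -2    1    0

Candidate y = [1, -2, 2, -6, 0, 6, 0]; check y·C column-wise:
  col α: 1·0 + -2·3 + 2·0 + -6·-1 + 6·0 = 0
  col β: 1·0 + -2·0 + 2·3 + -6·0 + 6·-1 = 0
  col γ: 1·0 + -2·0 + 2·0 + -6·0 + 0·4 + 6·0 + 0·-2 = 0
  col δ: 1·0 + -2·-1 + 2·-1 + -6·0 + 6·0 + 0·1 = 0
  col ε: 1·-2 + -2·-1 + 2·0 + -6·0 + 0·3 + 6·0 = 0

y = (A:1, B:-2, C:2, D:-6, E:0, F:6, G:0)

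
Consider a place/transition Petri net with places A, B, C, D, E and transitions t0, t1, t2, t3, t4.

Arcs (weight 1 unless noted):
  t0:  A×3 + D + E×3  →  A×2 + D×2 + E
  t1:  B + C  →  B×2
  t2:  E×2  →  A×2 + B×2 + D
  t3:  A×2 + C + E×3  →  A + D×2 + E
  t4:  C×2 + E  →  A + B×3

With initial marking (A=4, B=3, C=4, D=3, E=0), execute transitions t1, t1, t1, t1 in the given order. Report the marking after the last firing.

(A=4, B=7, C=0, D=3, E=0)

step 1: fire t1:  (A=4, B=3, C=4, D=3, E=0) → (A=4, B=4, C=3, D=3, E=0)
step 2: fire t1:  (A=4, B=4, C=3, D=3, E=0) → (A=4, B=5, C=2, D=3, E=0)
step 3: fire t1:  (A=4, B=5, C=2, D=3, E=0) → (A=4, B=6, C=1, D=3, E=0)
step 4: fire t1:  (A=4, B=6, C=1, D=3, E=0) → (A=4, B=7, C=0, D=3, E=0)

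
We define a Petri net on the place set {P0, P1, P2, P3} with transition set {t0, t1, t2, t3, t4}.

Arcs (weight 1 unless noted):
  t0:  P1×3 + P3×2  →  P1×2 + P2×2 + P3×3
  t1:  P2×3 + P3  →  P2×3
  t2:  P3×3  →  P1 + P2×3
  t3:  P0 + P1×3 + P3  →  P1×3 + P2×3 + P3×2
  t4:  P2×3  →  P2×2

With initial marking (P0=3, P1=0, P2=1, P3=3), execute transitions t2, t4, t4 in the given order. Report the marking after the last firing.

(P0=3, P1=1, P2=2, P3=0)

step 1: fire t2:  (P0=3, P1=0, P2=1, P3=3) → (P0=3, P1=1, P2=4, P3=0)
step 2: fire t4:  (P0=3, P1=1, P2=4, P3=0) → (P0=3, P1=1, P2=3, P3=0)
step 3: fire t4:  (P0=3, P1=1, P2=3, P3=0) → (P0=3, P1=1, P2=2, P3=0)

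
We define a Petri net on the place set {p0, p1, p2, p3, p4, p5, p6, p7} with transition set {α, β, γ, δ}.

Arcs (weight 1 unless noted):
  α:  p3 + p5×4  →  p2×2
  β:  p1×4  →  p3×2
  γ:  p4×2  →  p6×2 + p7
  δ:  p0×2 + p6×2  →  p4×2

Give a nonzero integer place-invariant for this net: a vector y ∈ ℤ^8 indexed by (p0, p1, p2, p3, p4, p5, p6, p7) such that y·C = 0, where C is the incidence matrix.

Incidence matrix C (rows=places, cols=transitions):
        α    β    γ    δ
   p0   0    0    0   -2
   p1   0   -4    0    0
   p2   2    0    0    0
   p3  -1    2    0    0
   p4   0    0   -2    2
   p5  -4    0    0    0
   p6   0    0    2   -2
   p7   0    0    1    0

Candidate y = [0, 1, 1, 2, 0, 0, 0, 0]; check y·C column-wise:
  col α: 1·0 + 1·2 + 2·-1 + 0·-4 = 0
  col β: 1·-4 + 1·0 + 2·2 = 0
  col γ: 1·0 + 1·0 + 2·0 + 0·-2 + 0·2 + 0·1 = 0
  col δ: 0·-2 + 1·0 + 1·0 + 2·0 + 0·2 + 0·-2 = 0

y = (p0:0, p1:1, p2:1, p3:2, p4:0, p5:0, p6:0, p7:0)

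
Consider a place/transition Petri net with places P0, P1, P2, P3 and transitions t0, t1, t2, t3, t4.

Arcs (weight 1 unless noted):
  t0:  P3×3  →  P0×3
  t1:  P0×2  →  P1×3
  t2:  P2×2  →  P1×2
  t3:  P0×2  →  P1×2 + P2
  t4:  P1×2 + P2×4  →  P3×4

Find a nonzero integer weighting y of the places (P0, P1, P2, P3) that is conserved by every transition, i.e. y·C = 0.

Incidence matrix C (rows=places, cols=transitions):
       t0   t1   t2   t3   t4
   P0   3   -2    0   -2    0
   P1   0    3    2    2   -2
   P2   0    0   -2    1   -4
   P3  -3    0    0    0    4

Candidate y = [3, 2, 2, 3]; check y·C column-wise:
  col t0: 3·3 + 2·0 + 2·0 + 3·-3 = 0
  col t1: 3·-2 + 2·3 + 2·0 + 3·0 = 0
  col t2: 3·0 + 2·2 + 2·-2 + 3·0 = 0
  col t3: 3·-2 + 2·2 + 2·1 + 3·0 = 0
  col t4: 3·0 + 2·-2 + 2·-4 + 3·4 = 0

y = (P0:3, P1:2, P2:2, P3:3)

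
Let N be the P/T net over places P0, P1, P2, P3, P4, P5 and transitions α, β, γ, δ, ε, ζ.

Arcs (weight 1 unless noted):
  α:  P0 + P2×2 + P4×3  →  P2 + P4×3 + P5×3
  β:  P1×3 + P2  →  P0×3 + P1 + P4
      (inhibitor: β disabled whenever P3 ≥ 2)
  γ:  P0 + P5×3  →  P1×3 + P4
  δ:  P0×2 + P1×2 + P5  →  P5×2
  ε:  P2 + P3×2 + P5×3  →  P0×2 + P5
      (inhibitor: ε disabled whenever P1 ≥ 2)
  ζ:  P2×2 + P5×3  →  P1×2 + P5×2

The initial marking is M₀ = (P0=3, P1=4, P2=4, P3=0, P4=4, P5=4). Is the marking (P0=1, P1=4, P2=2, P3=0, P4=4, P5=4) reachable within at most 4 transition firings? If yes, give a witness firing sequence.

step 1: fire δ:  (P0=3, P1=4, P2=4, P3=0, P4=4, P5=4) → (P0=1, P1=2, P2=4, P3=0, P4=4, P5=5)
step 2: fire ζ:  (P0=1, P1=2, P2=4, P3=0, P4=4, P5=5) → (P0=1, P1=4, P2=2, P3=0, P4=4, P5=4)

YES — reachable via ⟨δ, ζ⟩ (2 firings)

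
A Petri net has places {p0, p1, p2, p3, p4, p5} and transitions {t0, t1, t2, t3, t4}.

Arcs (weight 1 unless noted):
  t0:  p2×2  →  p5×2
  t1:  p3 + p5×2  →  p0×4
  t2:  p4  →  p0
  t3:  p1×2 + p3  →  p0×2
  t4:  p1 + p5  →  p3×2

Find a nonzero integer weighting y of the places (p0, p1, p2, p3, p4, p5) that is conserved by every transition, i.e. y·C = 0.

y = (p0:2, p1:1, p2:3, p3:2, p4:2, p5:3)

Incidence matrix C (rows=places, cols=transitions):
       t0   t1   t2   t3   t4
   p0   0    4    1    2    0
   p1   0    0    0   -2   -1
   p2  -2    0    0    0    0
   p3   0   -1    0   -1    2
   p4   0    0   -1    0    0
   p5   2   -2    0    0   -1

Candidate y = [2, 1, 3, 2, 2, 3]; check y·C column-wise:
  col t0: 2·0 + 1·0 + 3·-2 + 2·0 + 2·0 + 3·2 = 0
  col t1: 2·4 + 1·0 + 3·0 + 2·-1 + 2·0 + 3·-2 = 0
  col t2: 2·1 + 1·0 + 3·0 + 2·0 + 2·-1 + 3·0 = 0
  col t3: 2·2 + 1·-2 + 3·0 + 2·-1 + 2·0 + 3·0 = 0
  col t4: 2·0 + 1·-1 + 3·0 + 2·2 + 2·0 + 3·-1 = 0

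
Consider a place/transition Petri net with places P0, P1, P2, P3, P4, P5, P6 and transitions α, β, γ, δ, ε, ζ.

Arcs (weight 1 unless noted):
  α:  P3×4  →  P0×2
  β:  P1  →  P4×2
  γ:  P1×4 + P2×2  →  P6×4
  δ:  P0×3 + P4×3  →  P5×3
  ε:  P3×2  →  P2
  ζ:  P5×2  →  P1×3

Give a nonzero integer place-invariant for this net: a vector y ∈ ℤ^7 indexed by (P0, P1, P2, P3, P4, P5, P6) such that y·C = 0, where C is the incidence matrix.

Incidence matrix C (rows=places, cols=transitions):
        α    β    γ    δ    ε    ζ
   P0   2    0    0   -3    0    0
   P1   0   -1   -4    0    0    3
   P2   0    0   -2    0    1    0
   P3  -4    0    0    0   -2    0
   P4   0    2    0   -3    0    0
   P5   0    0    0    3    0   -2
   P6   0    0    4    0    0    0

Candidate y = [2, 2, 2, 1, 1, 3, 3]; check y·C column-wise:
  col α: 2·2 + 2·0 + 2·0 + 1·-4 + 1·0 + 3·0 + 3·0 = 0
  col β: 2·0 + 2·-1 + 2·0 + 1·0 + 1·2 + 3·0 + 3·0 = 0
  col γ: 2·0 + 2·-4 + 2·-2 + 1·0 + 1·0 + 3·0 + 3·4 = 0
  col δ: 2·-3 + 2·0 + 2·0 + 1·0 + 1·-3 + 3·3 + 3·0 = 0
  col ε: 2·0 + 2·0 + 2·1 + 1·-2 + 1·0 + 3·0 + 3·0 = 0
  col ζ: 2·0 + 2·3 + 2·0 + 1·0 + 1·0 + 3·-2 + 3·0 = 0

y = (P0:2, P1:2, P2:2, P3:1, P4:1, P5:3, P6:3)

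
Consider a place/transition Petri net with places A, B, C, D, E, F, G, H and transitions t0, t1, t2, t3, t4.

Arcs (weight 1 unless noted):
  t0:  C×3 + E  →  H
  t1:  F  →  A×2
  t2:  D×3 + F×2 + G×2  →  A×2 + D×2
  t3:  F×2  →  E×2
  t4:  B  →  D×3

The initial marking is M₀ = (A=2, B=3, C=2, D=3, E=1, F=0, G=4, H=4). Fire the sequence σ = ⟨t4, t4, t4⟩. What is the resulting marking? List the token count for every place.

step 1: fire t4:  (A=2, B=3, C=2, D=3, E=1, F=0, G=4, H=4) → (A=2, B=2, C=2, D=6, E=1, F=0, G=4, H=4)
step 2: fire t4:  (A=2, B=2, C=2, D=6, E=1, F=0, G=4, H=4) → (A=2, B=1, C=2, D=9, E=1, F=0, G=4, H=4)
step 3: fire t4:  (A=2, B=1, C=2, D=9, E=1, F=0, G=4, H=4) → (A=2, B=0, C=2, D=12, E=1, F=0, G=4, H=4)

(A=2, B=0, C=2, D=12, E=1, F=0, G=4, H=4)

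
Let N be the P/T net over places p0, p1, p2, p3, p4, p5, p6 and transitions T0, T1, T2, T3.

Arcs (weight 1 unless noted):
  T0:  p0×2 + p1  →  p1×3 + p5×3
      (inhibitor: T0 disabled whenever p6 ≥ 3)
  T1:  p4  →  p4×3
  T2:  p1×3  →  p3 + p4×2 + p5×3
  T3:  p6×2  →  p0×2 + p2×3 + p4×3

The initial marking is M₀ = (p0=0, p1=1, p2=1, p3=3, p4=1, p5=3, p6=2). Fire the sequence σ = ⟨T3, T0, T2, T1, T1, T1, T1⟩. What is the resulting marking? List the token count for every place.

(p0=0, p1=0, p2=4, p3=4, p4=14, p5=9, p6=0)

step 1: fire T3:  (p0=0, p1=1, p2=1, p3=3, p4=1, p5=3, p6=2) → (p0=2, p1=1, p2=4, p3=3, p4=4, p5=3, p6=0)
step 2: fire T0:  (p0=2, p1=1, p2=4, p3=3, p4=4, p5=3, p6=0) → (p0=0, p1=3, p2=4, p3=3, p4=4, p5=6, p6=0)
step 3: fire T2:  (p0=0, p1=3, p2=4, p3=3, p4=4, p5=6, p6=0) → (p0=0, p1=0, p2=4, p3=4, p4=6, p5=9, p6=0)
step 4: fire T1:  (p0=0, p1=0, p2=4, p3=4, p4=6, p5=9, p6=0) → (p0=0, p1=0, p2=4, p3=4, p4=8, p5=9, p6=0)
step 5: fire T1:  (p0=0, p1=0, p2=4, p3=4, p4=8, p5=9, p6=0) → (p0=0, p1=0, p2=4, p3=4, p4=10, p5=9, p6=0)
step 6: fire T1:  (p0=0, p1=0, p2=4, p3=4, p4=10, p5=9, p6=0) → (p0=0, p1=0, p2=4, p3=4, p4=12, p5=9, p6=0)
step 7: fire T1:  (p0=0, p1=0, p2=4, p3=4, p4=12, p5=9, p6=0) → (p0=0, p1=0, p2=4, p3=4, p4=14, p5=9, p6=0)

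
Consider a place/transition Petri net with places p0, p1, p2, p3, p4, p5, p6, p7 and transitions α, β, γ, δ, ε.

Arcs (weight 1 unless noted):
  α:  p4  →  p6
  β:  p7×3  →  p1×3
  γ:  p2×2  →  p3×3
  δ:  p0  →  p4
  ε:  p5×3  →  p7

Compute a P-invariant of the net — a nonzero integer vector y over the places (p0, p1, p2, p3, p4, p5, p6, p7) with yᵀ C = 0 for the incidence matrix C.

y = (p0:0, p1:0, p2:3, p3:2, p4:0, p5:0, p6:0, p7:0)

Incidence matrix C (rows=places, cols=transitions):
        α    β    γ    δ    ε
   p0   0    0    0   -1    0
   p1   0    3    0    0    0
   p2   0    0   -2    0    0
   p3   0    0    3    0    0
   p4  -1    0    0    1    0
   p5   0    0    0    0   -3
   p6   1    0    0    0    0
   p7   0   -3    0    0    1

Candidate y = [0, 0, 3, 2, 0, 0, 0, 0]; check y·C column-wise:
  col α: 3·0 + 2·0 + 0·-1 + 0·1 = 0
  col β: 0·3 + 3·0 + 2·0 + 0·-3 = 0
  col γ: 3·-2 + 2·3 = 0
  col δ: 0·-1 + 3·0 + 2·0 + 0·1 = 0
  col ε: 3·0 + 2·0 + 0·-3 + 0·1 = 0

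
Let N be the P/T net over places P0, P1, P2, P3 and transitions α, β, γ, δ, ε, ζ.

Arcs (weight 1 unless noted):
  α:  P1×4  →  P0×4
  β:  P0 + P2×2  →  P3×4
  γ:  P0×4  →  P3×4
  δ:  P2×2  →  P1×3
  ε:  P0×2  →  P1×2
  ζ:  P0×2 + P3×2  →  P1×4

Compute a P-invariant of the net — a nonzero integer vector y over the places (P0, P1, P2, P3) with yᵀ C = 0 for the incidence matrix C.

Incidence matrix C (rows=places, cols=transitions):
        α    β    γ    δ    ε    ζ
   P0   4   -1   -4    0   -2   -2
   P1  -4    0    0    3    2    4
   P2   0   -2    0   -2    0    0
   P3   0    4    4    0    0   -2

Candidate y = [2, 2, 3, 2]; check y·C column-wise:
  col α: 2·4 + 2·-4 + 3·0 + 2·0 = 0
  col β: 2·-1 + 2·0 + 3·-2 + 2·4 = 0
  col γ: 2·-4 + 2·0 + 3·0 + 2·4 = 0
  col δ: 2·0 + 2·3 + 3·-2 + 2·0 = 0
  col ε: 2·-2 + 2·2 + 3·0 + 2·0 = 0
  col ζ: 2·-2 + 2·4 + 3·0 + 2·-2 = 0

y = (P0:2, P1:2, P2:3, P3:2)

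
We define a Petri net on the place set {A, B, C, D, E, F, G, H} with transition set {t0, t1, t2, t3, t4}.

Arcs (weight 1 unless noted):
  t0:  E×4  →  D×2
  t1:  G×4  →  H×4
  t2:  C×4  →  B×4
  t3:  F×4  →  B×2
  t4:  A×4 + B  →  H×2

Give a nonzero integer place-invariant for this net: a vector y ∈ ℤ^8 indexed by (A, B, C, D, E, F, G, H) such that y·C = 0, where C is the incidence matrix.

y = (A:0, B:0, C:0, D:2, E:1, F:0, G:0, H:0)

Incidence matrix C (rows=places, cols=transitions):
       t0   t1   t2   t3   t4
    A   0    0    0    0   -4
    B   0    0    4    2   -1
    C   0    0   -4    0    0
    D   2    0    0    0    0
    E  -4    0    0    0    0
    F   0    0    0   -4    0
    G   0   -4    0    0    0
    H   0    4    0    0    2

Candidate y = [0, 0, 0, 2, 1, 0, 0, 0]; check y·C column-wise:
  col t0: 2·2 + 1·-4 = 0
  col t1: 2·0 + 1·0 + 0·-4 + 0·4 = 0
  col t2: 0·4 + 0·-4 + 2·0 + 1·0 = 0
  col t3: 0·2 + 2·0 + 1·0 + 0·-4 = 0
  col t4: 0·-4 + 0·-1 + 2·0 + 1·0 + 0·2 = 0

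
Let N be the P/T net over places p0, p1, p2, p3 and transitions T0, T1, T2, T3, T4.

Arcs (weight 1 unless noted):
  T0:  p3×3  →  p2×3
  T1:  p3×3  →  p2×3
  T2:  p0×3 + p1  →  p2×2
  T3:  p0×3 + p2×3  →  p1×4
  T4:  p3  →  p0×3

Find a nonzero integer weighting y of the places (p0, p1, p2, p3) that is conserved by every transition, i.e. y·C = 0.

Incidence matrix C (rows=places, cols=transitions):
       T0   T1   T2   T3   T4
   p0   0    0   -3   -3    3
   p1   0    0   -1    4    0
   p2   3    3    2   -3    0
   p3  -3   -3    0    0   -1

Candidate y = [1, 3, 3, 3]; check y·C column-wise:
  col T0: 1·0 + 3·0 + 3·3 + 3·-3 = 0
  col T1: 1·0 + 3·0 + 3·3 + 3·-3 = 0
  col T2: 1·-3 + 3·-1 + 3·2 + 3·0 = 0
  col T3: 1·-3 + 3·4 + 3·-3 + 3·0 = 0
  col T4: 1·3 + 3·0 + 3·0 + 3·-1 = 0

y = (p0:1, p1:3, p2:3, p3:3)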